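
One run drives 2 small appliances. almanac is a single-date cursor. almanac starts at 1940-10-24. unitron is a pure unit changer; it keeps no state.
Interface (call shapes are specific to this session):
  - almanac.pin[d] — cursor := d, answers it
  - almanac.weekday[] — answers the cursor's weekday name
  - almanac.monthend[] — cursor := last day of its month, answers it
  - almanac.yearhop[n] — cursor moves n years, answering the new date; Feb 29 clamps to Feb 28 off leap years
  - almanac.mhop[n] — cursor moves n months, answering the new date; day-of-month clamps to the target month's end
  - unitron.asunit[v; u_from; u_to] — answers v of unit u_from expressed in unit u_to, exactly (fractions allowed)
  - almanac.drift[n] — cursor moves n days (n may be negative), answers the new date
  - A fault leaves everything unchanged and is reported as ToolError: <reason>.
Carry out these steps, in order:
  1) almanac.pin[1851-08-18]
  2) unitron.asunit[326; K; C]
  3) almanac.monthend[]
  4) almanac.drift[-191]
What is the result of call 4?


Answer: 1851-02-21

Derivation:
# pin(1851-08-18) == 1851-08-18
# asunit(326, K, C) == 1057/20
# monthend() == 1851-08-31
# drift(-191) == 1851-02-21


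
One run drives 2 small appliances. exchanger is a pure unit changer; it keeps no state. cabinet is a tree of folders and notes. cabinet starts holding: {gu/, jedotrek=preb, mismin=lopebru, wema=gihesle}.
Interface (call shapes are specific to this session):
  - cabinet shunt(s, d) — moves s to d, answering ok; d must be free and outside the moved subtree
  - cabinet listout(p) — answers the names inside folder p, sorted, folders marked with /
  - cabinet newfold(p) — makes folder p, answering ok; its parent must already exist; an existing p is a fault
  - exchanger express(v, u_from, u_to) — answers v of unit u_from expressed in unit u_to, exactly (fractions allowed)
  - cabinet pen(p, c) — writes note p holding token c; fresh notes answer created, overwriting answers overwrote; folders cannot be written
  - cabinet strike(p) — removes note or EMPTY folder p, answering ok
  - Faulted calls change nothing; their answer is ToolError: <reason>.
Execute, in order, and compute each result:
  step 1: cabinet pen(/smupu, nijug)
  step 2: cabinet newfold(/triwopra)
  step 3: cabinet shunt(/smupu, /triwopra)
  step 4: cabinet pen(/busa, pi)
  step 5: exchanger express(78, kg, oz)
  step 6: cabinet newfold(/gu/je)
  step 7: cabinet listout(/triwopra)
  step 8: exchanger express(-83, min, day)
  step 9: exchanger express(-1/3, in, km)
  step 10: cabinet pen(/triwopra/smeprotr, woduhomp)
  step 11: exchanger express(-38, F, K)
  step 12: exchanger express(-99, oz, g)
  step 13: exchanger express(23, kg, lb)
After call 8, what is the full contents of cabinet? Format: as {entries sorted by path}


$ cabinet pen p: /smupu c: nijug
  created
$ cabinet newfold p: /triwopra
  ok
$ cabinet shunt s: /smupu d: /triwopra
  ToolError: exists
$ cabinet pen p: /busa c: pi
  created
$ exchanger express v: 78 u_from: kg u_to: oz
  124800000000/45359237
$ cabinet newfold p: /gu/je
  ok
$ cabinet listout p: /triwopra
  []
$ exchanger express v: -83 u_from: min u_to: day
  -83/1440
$ exchanger express v: -1/3 u_from: in u_to: km
  -127/15000000
$ cabinet pen p: /triwopra/smeprotr c: woduhomp
  created
$ exchanger express v: -38 u_from: F u_to: K
  42167/180
$ exchanger express v: -99 u_from: oz u_to: g
  -4490564463/1600000
$ exchanger express v: 23 u_from: kg u_to: lb
  2300000000/45359237

Answer: {busa=pi, gu/, gu/je/, jedotrek=preb, mismin=lopebru, smupu=nijug, triwopra/, wema=gihesle}


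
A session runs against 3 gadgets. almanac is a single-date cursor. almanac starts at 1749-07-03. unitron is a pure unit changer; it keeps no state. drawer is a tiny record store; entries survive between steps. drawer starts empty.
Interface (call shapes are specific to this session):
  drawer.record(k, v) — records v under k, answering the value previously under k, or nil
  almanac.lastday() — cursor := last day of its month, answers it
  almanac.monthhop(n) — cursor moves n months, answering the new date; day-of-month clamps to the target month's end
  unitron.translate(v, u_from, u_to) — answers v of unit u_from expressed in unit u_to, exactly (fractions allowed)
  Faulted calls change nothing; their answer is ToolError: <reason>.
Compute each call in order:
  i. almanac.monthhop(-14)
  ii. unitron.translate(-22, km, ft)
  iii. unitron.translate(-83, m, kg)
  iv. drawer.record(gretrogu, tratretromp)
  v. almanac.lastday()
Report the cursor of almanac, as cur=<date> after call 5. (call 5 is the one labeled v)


// 1. almanac.monthhop(n='-14') : 1748-05-03
// 2. unitron.translate(v='-22', u_from='km', u_to='ft') : -27500000/381
// 3. unitron.translate(v='-83', u_from='m', u_to='kg') : ToolError: incompatible units
// 4. drawer.record(k='gretrogu', v='tratretromp') : nil
// 5. almanac.lastday() : 1748-05-31

Answer: cur=1748-05-31


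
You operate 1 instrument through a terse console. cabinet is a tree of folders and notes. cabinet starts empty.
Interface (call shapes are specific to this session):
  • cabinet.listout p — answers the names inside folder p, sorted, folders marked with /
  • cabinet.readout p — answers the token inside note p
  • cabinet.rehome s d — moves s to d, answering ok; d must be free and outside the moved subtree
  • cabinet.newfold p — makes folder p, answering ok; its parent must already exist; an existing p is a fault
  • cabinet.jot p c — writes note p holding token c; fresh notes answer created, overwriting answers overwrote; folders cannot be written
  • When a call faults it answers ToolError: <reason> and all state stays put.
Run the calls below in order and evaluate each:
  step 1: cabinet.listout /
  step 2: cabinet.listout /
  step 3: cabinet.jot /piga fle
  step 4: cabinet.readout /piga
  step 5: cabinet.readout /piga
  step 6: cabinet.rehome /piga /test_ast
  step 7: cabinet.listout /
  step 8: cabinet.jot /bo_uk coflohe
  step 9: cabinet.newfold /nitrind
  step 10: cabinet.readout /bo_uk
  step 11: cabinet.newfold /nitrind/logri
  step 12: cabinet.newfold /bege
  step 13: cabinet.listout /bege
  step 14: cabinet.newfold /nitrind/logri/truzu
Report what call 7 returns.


Answer: [test_ast]

Derivation:
$ listout p→/
:: []
$ listout p→/
:: []
$ jot p→/piga c→fle
:: created
$ readout p→/piga
:: fle
$ readout p→/piga
:: fle
$ rehome s→/piga d→/test_ast
:: ok
$ listout p→/
:: [test_ast]
$ jot p→/bo_uk c→coflohe
:: created
$ newfold p→/nitrind
:: ok
$ readout p→/bo_uk
:: coflohe
$ newfold p→/nitrind/logri
:: ok
$ newfold p→/bege
:: ok
$ listout p→/bege
:: []
$ newfold p→/nitrind/logri/truzu
:: ok


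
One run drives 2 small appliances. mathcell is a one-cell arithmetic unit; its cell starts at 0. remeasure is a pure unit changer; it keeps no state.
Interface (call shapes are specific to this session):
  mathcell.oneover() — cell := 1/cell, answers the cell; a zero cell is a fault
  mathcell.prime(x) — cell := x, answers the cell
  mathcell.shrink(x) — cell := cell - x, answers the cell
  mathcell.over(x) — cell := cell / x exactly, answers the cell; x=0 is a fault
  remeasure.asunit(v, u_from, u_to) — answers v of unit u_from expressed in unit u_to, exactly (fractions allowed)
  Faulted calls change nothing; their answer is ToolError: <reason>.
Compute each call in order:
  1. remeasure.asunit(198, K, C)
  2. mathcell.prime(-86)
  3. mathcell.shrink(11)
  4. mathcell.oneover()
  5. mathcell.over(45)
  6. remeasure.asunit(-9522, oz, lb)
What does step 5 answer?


Answer: -1/4365

Derivation:
>> remeasure.asunit(v→198, u_from→K, u_to→C)
<< -1503/20
>> mathcell.prime(x→-86)
<< -86
>> mathcell.shrink(x→11)
<< -97
>> mathcell.oneover()
<< -1/97
>> mathcell.over(x→45)
<< -1/4365
>> remeasure.asunit(v→-9522, u_from→oz, u_to→lb)
<< -4761/8


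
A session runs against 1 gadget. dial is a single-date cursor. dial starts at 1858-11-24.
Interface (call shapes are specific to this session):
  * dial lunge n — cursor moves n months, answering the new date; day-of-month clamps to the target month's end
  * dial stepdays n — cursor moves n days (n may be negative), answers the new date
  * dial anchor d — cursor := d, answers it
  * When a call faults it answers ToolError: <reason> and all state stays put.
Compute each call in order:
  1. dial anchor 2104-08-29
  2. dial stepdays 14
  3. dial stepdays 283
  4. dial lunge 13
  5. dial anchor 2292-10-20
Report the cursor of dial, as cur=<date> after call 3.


;; 1. dial anchor(d: 2104-08-29) == 2104-08-29
;; 2. dial stepdays(n: 14) == 2104-09-12
;; 3. dial stepdays(n: 283) == 2105-06-22
;; 4. dial lunge(n: 13) == 2106-07-22
;; 5. dial anchor(d: 2292-10-20) == 2292-10-20

Answer: cur=2105-06-22


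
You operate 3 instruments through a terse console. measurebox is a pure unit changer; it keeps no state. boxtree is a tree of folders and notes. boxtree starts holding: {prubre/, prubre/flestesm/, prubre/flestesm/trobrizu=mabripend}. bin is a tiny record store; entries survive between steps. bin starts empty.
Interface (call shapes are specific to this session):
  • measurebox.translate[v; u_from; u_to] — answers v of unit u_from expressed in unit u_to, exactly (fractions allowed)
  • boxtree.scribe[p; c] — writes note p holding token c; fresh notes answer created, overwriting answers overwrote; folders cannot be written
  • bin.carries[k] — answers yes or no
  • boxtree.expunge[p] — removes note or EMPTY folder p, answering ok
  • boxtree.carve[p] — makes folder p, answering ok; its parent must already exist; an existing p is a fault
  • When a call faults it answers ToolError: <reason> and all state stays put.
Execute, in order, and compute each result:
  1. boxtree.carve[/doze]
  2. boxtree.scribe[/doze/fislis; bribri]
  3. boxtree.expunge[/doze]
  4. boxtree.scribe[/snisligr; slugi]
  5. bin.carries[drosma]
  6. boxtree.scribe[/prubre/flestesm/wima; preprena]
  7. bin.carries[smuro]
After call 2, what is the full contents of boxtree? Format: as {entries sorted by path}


==> boxtree.carve(p='/doze')
<== ok
==> boxtree.scribe(p='/doze/fislis', c='bribri')
<== created
==> boxtree.expunge(p='/doze')
<== ToolError: not empty
==> boxtree.scribe(p='/snisligr', c='slugi')
<== created
==> bin.carries(k='drosma')
<== no
==> boxtree.scribe(p='/prubre/flestesm/wima', c='preprena')
<== created
==> bin.carries(k='smuro')
<== no

Answer: {doze/, doze/fislis=bribri, prubre/, prubre/flestesm/, prubre/flestesm/trobrizu=mabripend}


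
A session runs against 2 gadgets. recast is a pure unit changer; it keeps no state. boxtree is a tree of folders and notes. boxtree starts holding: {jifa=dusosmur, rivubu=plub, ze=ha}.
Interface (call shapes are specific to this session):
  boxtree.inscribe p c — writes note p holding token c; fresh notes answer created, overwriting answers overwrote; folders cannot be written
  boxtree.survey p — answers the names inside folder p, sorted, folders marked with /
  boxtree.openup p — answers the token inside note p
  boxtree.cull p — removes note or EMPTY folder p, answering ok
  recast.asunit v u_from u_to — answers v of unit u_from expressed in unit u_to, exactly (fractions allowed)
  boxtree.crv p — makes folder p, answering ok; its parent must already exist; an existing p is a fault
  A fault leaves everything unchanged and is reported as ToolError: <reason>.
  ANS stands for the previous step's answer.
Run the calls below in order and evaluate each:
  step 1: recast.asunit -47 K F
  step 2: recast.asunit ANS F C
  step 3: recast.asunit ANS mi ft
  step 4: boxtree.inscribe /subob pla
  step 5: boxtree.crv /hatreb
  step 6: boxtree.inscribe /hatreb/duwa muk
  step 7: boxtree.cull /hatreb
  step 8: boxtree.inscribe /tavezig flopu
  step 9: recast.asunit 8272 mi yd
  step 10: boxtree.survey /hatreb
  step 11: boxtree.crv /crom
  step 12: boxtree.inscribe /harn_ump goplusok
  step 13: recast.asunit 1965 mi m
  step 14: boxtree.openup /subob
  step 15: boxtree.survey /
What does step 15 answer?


I invoke asunit using v=-47, u_from=K, u_to=F: -54427/100.
Calling asunit using v=ANS, u_from=F, u_to=C, which returns -6403/20.
I use asunit using v=ANS, u_from=mi, u_to=ft: -1690392.
Then inscribe using p=/subob, c=pla, — result: created.
I invoke crv using p=/hatreb, and observe ok.
I run inscribe using p=/hatreb/duwa, c=muk, and see created.
Invoking cull using p=/hatreb, and get ToolError: not empty.
Using inscribe using p=/tavezig, c=flopu, → created.
I invoke asunit using v=8272, u_from=mi, u_to=yd, and see 14558720.
Now I run survey using p=/hatreb: [duwa].
I invoke crv using p=/crom: ok.
Using inscribe using p=/harn_ump, c=goplusok, → created.
Using asunit using v=1965, u_from=mi, u_to=m, and observe 79059024/25.
I use openup using p=/subob, and see pla.
I try survey using p=/, and observe [crom/, harn_ump, hatreb/, jifa, rivubu, subob, tavezig, ze].

Answer: [crom/, harn_ump, hatreb/, jifa, rivubu, subob, tavezig, ze]


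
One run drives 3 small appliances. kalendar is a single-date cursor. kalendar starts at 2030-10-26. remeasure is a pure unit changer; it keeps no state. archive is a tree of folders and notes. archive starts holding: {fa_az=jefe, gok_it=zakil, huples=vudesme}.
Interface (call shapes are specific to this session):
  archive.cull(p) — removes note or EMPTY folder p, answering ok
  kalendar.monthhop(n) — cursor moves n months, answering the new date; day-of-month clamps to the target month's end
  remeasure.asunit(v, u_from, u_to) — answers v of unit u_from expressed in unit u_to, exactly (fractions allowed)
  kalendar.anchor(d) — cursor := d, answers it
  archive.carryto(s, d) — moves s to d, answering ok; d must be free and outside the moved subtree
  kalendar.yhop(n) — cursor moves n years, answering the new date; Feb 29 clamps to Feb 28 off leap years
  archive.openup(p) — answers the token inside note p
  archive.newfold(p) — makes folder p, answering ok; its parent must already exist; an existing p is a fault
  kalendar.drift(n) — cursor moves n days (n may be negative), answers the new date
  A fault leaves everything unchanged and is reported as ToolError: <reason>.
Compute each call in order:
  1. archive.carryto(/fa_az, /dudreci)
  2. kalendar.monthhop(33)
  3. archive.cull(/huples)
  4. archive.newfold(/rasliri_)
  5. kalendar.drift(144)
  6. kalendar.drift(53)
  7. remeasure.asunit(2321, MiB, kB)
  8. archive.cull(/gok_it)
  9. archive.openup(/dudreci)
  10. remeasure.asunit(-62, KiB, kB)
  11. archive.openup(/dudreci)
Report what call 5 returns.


·→ carryto(/fa_az, /dudreci)
·← ok
·→ monthhop(33)
·← 2033-07-26
·→ cull(/huples)
·← ok
·→ newfold(/rasliri_)
·← ok
·→ drift(144)
·← 2033-12-17
·→ drift(53)
·← 2034-02-08
·→ asunit(2321, MiB, kB)
·← 304218112/125
·→ cull(/gok_it)
·← ok
·→ openup(/dudreci)
·← jefe
·→ asunit(-62, KiB, kB)
·← -7936/125
·→ openup(/dudreci)
·← jefe

Answer: 2033-12-17


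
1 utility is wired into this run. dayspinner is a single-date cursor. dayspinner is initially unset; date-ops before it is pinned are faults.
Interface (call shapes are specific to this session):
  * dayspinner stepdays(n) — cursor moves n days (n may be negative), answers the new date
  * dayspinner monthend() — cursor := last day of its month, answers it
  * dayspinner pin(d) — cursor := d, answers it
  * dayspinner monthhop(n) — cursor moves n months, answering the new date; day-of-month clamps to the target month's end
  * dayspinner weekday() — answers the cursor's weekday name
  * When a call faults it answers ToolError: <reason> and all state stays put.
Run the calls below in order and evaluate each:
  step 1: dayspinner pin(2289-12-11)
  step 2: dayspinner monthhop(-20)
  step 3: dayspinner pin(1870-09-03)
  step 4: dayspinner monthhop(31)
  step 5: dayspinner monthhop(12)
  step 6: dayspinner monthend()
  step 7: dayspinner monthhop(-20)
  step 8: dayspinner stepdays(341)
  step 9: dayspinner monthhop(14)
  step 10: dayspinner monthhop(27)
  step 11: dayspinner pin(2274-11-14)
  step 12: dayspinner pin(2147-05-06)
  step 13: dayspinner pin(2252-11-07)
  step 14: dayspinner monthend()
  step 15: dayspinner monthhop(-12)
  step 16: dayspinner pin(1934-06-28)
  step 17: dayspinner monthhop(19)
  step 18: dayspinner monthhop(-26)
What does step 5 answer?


Answer: 1874-04-03

Derivation:
// 1. dayspinner pin(2289-12-11) ~> 2289-12-11
// 2. dayspinner monthhop(-20) ~> 2288-04-11
// 3. dayspinner pin(1870-09-03) ~> 1870-09-03
// 4. dayspinner monthhop(31) ~> 1873-04-03
// 5. dayspinner monthhop(12) ~> 1874-04-03
// 6. dayspinner monthend() ~> 1874-04-30
// 7. dayspinner monthhop(-20) ~> 1872-08-30
// 8. dayspinner stepdays(341) ~> 1873-08-06
// 9. dayspinner monthhop(14) ~> 1874-10-06
// 10. dayspinner monthhop(27) ~> 1877-01-06
// 11. dayspinner pin(2274-11-14) ~> 2274-11-14
// 12. dayspinner pin(2147-05-06) ~> 2147-05-06
// 13. dayspinner pin(2252-11-07) ~> 2252-11-07
// 14. dayspinner monthend() ~> 2252-11-30
// 15. dayspinner monthhop(-12) ~> 2251-11-30
// 16. dayspinner pin(1934-06-28) ~> 1934-06-28
// 17. dayspinner monthhop(19) ~> 1936-01-28
// 18. dayspinner monthhop(-26) ~> 1933-11-28


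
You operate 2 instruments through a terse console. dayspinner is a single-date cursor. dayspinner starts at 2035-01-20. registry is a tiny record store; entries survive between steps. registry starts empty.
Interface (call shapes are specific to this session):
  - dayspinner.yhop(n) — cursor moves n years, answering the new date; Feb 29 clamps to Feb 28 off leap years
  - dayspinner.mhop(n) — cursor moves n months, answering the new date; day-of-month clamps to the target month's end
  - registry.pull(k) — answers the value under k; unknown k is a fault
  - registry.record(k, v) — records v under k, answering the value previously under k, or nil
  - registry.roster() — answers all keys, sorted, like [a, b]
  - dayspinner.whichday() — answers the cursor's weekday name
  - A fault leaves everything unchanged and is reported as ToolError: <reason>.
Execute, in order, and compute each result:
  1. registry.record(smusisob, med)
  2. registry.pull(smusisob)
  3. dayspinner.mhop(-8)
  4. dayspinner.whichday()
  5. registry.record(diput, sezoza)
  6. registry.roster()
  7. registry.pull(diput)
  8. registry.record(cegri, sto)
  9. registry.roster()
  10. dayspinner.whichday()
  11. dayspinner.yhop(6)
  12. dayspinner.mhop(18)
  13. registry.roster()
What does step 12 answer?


I invoke registry.record passing k='smusisob', v='med': nil.
I use registry.pull passing k='smusisob', which returns med.
Invoking dayspinner.mhop passing n='-8', and observe 2034-05-20.
I use dayspinner.whichday(), which returns Saturday.
Next I call registry.record passing k='diput', v='sezoza', and see nil.
I try registry.roster, → [diput, smusisob].
Using registry.pull passing k='diput', and get sezoza.
Using registry.record passing k='cegri', v='sto', which returns nil.
Now I run registry.roster, yielding [cegri, diput, smusisob].
Calling dayspinner.whichday(), and get Saturday.
I run dayspinner.yhop passing n='6', which returns 2040-05-20.
Next I call dayspinner.mhop passing n='18': 2041-11-20.
Then registry.roster, and see [cegri, diput, smusisob].

Answer: 2041-11-20


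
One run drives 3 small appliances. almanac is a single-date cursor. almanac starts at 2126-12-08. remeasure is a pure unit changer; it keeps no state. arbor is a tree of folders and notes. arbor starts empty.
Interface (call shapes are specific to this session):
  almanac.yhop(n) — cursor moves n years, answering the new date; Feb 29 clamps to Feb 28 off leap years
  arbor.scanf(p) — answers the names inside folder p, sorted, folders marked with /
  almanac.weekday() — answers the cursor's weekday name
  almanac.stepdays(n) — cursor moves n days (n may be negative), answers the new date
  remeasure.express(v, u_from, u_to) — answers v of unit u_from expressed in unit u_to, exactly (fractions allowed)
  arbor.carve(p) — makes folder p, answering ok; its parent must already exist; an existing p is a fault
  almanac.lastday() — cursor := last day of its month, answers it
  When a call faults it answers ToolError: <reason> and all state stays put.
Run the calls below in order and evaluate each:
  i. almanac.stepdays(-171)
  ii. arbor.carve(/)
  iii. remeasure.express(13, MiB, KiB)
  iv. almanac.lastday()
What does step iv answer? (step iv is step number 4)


Answer: 2126-06-30

Derivation:
Step: almanac.stepdays[-171]
Result: 2126-06-20
Step: arbor.carve[/]
Result: ToolError: exists
Step: remeasure.express[13; MiB; KiB]
Result: 13312
Step: almanac.lastday[]
Result: 2126-06-30


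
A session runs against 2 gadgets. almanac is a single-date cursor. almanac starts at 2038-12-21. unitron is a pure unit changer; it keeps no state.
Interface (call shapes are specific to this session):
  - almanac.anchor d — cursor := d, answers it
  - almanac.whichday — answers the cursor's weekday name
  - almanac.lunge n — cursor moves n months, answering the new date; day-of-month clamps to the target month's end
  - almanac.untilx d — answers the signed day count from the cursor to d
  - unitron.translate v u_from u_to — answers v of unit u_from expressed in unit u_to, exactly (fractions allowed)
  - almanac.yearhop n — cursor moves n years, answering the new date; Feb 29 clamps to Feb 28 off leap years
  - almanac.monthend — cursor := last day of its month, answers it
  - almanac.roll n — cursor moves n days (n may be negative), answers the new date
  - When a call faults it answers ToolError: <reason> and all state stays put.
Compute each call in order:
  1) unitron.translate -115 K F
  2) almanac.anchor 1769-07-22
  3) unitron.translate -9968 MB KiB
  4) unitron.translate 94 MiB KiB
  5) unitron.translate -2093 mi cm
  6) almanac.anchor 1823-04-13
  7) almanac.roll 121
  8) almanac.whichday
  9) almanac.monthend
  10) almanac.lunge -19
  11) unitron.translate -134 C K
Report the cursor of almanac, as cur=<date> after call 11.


→ unitron.translate(v='-115', u_from='K', u_to='F')
← -66667/100
→ almanac.anchor(d='1769-07-22')
← 1769-07-22
→ unitron.translate(v='-9968', u_from='MB', u_to='KiB')
← -9734375
→ unitron.translate(v='94', u_from='MiB', u_to='KiB')
← 96256
→ unitron.translate(v='-2093', u_from='mi', u_to='cm')
← -1684178496/5
→ almanac.anchor(d='1823-04-13')
← 1823-04-13
→ almanac.roll(n='121')
← 1823-08-12
→ almanac.whichday()
← Tuesday
→ almanac.monthend()
← 1823-08-31
→ almanac.lunge(n='-19')
← 1822-01-31
→ unitron.translate(v='-134', u_from='C', u_to='K')
← 2783/20

Answer: cur=1822-01-31


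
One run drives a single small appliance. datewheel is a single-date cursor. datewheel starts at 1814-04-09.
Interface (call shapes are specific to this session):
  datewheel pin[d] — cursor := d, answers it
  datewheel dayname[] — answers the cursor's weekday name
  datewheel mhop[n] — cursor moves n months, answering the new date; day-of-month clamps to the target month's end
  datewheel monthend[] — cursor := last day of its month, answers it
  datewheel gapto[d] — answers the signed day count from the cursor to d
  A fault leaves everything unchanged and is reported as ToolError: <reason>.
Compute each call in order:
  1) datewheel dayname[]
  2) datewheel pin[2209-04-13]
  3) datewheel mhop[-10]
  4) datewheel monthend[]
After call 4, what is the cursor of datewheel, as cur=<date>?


Answer: cur=2208-06-30

Derivation:
[in] datewheel dayname
= Saturday
[in] datewheel pin d=2209-04-13
= 2209-04-13
[in] datewheel mhop n=-10
= 2208-06-13
[in] datewheel monthend
= 2208-06-30


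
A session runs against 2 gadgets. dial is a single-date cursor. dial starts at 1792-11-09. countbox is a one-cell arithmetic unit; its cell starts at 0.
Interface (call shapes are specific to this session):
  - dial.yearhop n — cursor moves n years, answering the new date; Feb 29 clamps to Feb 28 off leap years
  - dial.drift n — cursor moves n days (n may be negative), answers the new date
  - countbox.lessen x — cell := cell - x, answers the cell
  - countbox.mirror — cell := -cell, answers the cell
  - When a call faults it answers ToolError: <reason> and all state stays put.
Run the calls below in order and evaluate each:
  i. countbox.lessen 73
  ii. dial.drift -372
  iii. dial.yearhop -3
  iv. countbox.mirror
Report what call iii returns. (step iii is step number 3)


$ countbox.lessen x→73
:: -73
$ dial.drift n→-372
:: 1791-11-03
$ dial.yearhop n→-3
:: 1788-11-03
$ countbox.mirror
:: 73

Answer: 1788-11-03


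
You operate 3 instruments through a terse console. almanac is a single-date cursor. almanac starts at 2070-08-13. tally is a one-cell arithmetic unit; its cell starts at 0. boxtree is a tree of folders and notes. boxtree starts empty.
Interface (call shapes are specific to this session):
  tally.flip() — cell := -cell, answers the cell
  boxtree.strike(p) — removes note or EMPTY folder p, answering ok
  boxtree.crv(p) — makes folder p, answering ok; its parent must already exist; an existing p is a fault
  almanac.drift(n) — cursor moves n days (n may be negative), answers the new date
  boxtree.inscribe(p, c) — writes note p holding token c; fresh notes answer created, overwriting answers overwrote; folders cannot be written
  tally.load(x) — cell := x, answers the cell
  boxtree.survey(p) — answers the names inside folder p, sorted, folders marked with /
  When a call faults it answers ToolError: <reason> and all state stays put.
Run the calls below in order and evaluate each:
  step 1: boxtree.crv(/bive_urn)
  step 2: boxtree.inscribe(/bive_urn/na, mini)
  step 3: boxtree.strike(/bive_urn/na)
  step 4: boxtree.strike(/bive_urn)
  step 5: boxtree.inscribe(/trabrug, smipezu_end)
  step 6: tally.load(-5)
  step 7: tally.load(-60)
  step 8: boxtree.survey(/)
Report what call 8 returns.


Answer: [trabrug]

Derivation:
# crv(p='/bive_urn') ~> ok
# inscribe(p='/bive_urn/na', c='mini') ~> created
# strike(p='/bive_urn/na') ~> ok
# strike(p='/bive_urn') ~> ok
# inscribe(p='/trabrug', c='smipezu_end') ~> created
# load(x='-5') ~> -5
# load(x='-60') ~> -60
# survey(p='/') ~> [trabrug]


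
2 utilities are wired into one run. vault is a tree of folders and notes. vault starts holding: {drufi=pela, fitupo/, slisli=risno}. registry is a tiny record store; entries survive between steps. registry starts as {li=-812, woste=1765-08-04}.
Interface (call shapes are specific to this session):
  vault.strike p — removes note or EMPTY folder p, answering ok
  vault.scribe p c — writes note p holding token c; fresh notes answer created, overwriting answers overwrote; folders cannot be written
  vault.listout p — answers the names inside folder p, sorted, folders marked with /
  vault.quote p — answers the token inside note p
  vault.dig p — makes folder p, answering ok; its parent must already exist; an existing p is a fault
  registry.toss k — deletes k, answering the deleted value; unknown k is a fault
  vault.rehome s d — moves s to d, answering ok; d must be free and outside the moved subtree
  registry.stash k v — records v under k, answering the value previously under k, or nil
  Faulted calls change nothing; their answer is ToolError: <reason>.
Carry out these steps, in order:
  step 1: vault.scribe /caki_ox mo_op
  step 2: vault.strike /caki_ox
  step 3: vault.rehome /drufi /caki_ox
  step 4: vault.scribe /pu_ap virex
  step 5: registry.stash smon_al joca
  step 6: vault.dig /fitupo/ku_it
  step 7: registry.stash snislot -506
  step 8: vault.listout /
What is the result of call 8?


Answer: [caki_ox, fitupo/, pu_ap, slisli]

Derivation:
·→ vault.scribe(/caki_ox, mo_op)
·← created
·→ vault.strike(/caki_ox)
·← ok
·→ vault.rehome(/drufi, /caki_ox)
·← ok
·→ vault.scribe(/pu_ap, virex)
·← created
·→ registry.stash(smon_al, joca)
·← nil
·→ vault.dig(/fitupo/ku_it)
·← ok
·→ registry.stash(snislot, -506)
·← nil
·→ vault.listout(/)
·← [caki_ox, fitupo/, pu_ap, slisli]


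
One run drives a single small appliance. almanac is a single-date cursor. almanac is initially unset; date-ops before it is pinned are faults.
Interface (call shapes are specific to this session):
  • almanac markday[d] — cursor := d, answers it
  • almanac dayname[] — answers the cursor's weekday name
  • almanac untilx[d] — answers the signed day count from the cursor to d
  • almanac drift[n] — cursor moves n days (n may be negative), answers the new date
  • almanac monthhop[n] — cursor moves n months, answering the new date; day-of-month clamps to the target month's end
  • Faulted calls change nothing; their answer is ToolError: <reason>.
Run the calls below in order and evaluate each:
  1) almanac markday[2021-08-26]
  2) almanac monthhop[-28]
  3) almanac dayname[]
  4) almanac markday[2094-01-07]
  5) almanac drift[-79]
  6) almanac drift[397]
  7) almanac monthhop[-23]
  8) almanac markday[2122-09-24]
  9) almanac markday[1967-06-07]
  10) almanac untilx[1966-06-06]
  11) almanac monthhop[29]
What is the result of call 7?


>>> almanac markday d=2021-08-26
:: 2021-08-26
>>> almanac monthhop n=-28
:: 2019-04-26
>>> almanac dayname
:: Friday
>>> almanac markday d=2094-01-07
:: 2094-01-07
>>> almanac drift n=-79
:: 2093-10-20
>>> almanac drift n=397
:: 2094-11-21
>>> almanac monthhop n=-23
:: 2092-12-21
>>> almanac markday d=2122-09-24
:: 2122-09-24
>>> almanac markday d=1967-06-07
:: 1967-06-07
>>> almanac untilx d=1966-06-06
:: -366
>>> almanac monthhop n=29
:: 1969-11-07

Answer: 2092-12-21


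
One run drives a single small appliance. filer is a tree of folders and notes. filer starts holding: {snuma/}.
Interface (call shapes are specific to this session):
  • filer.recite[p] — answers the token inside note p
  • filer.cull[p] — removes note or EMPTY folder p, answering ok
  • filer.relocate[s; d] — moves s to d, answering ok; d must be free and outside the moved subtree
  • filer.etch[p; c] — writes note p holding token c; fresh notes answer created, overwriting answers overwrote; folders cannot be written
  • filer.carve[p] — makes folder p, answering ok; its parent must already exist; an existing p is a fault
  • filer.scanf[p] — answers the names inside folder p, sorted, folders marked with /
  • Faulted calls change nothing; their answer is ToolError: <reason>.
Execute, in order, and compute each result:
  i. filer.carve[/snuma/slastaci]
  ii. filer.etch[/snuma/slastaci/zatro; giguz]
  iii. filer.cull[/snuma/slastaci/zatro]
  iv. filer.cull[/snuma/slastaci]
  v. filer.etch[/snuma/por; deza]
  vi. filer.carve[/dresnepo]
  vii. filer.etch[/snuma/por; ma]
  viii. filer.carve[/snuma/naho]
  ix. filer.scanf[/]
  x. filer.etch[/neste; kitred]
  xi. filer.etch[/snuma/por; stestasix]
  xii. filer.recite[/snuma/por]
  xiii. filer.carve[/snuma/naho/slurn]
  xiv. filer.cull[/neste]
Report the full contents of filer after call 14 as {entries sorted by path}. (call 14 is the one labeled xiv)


I try filer.carve on p='/snuma/slastaci', and observe ok.
I run filer.etch on p='/snuma/slastaci/zatro', c='giguz', yielding created.
I run filer.cull on p='/snuma/slastaci/zatro', which returns ok.
I call filer.cull on p='/snuma/slastaci', and get ok.
I run filer.etch on p='/snuma/por', c='deza': created.
Then filer.carve on p='/dresnepo', and observe ok.
I use filer.etch on p='/snuma/por', c='ma', giving overwrote.
Invoking filer.carve on p='/snuma/naho', which returns ok.
Now I run filer.scanf on p='/', and observe [dresnepo/, snuma/].
I call filer.etch on p='/neste', c='kitred', yielding created.
Next I call filer.etch on p='/snuma/por', c='stestasix', yielding overwrote.
I call filer.recite on p='/snuma/por', giving stestasix.
I invoke filer.carve on p='/snuma/naho/slurn', yielding ok.
Now I run filer.cull on p='/neste', and observe ok.

Answer: {dresnepo/, snuma/, snuma/naho/, snuma/naho/slurn/, snuma/por=stestasix}


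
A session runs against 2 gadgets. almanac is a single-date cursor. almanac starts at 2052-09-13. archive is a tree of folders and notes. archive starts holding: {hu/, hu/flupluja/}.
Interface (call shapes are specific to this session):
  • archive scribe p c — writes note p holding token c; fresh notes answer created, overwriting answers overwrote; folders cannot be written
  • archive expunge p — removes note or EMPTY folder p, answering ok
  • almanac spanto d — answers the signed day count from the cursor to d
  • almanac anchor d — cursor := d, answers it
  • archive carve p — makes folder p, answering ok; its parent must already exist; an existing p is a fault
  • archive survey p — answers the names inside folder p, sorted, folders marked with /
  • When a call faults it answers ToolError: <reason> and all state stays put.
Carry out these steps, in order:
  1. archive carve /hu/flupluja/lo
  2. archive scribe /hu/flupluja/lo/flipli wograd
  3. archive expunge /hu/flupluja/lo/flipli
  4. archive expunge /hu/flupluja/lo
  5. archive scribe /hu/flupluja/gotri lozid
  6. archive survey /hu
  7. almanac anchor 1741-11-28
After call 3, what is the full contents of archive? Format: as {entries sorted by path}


Answer: {hu/, hu/flupluja/, hu/flupluja/lo/}

Derivation:
I invoke archive carve passing /hu/flupluja/lo, yielding ok.
Calling archive scribe passing /hu/flupluja/lo/flipli, wograd, → created.
I use archive expunge passing /hu/flupluja/lo/flipli, and see ok.
Calling archive expunge passing /hu/flupluja/lo, and get ok.
Using archive scribe passing /hu/flupluja/gotri, lozid, → created.
Invoking archive survey passing /hu, and see [flupluja/].
Invoking almanac anchor passing 1741-11-28, which returns 1741-11-28.


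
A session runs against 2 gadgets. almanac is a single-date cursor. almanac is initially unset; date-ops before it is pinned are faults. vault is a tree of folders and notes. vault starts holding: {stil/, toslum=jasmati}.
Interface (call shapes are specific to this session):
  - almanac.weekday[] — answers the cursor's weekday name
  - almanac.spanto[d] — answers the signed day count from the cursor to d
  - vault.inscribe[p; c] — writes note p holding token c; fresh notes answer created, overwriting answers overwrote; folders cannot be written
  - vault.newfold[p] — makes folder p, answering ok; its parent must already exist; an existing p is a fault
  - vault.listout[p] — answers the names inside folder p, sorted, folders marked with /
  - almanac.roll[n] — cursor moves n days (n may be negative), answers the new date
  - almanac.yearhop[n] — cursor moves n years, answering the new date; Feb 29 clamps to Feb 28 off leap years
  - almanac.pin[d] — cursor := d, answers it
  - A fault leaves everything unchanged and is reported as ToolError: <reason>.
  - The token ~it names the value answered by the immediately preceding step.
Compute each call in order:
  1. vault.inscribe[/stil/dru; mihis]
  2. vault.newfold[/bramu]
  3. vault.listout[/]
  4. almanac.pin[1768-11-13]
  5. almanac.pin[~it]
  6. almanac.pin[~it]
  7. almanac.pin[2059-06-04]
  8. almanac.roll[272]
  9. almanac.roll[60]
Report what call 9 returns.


CALL vault.inscribe[p: /stil/dru; c: mihis]
RET  created
CALL vault.newfold[p: /bramu]
RET  ok
CALL vault.listout[p: /]
RET  [bramu/, stil/, toslum]
CALL almanac.pin[d: 1768-11-13]
RET  1768-11-13
CALL almanac.pin[d: ~it]
RET  1768-11-13
CALL almanac.pin[d: ~it]
RET  1768-11-13
CALL almanac.pin[d: 2059-06-04]
RET  2059-06-04
CALL almanac.roll[n: 272]
RET  2060-03-02
CALL almanac.roll[n: 60]
RET  2060-05-01

Answer: 2060-05-01


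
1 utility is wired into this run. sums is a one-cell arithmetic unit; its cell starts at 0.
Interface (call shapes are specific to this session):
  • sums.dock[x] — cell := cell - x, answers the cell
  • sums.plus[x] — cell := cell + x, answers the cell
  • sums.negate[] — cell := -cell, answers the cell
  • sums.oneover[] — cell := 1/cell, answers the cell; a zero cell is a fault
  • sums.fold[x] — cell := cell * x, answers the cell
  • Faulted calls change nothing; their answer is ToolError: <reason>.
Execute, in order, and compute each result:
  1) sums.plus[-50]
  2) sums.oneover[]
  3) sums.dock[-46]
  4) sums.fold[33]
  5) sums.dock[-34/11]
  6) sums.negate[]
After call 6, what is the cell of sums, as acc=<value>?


Answer: acc=-836237/550

Derivation:
$ plus x: -50
[out] -50
$ oneover
[out] -1/50
$ dock x: -46
[out] 2299/50
$ fold x: 33
[out] 75867/50
$ dock x: -34/11
[out] 836237/550
$ negate
[out] -836237/550


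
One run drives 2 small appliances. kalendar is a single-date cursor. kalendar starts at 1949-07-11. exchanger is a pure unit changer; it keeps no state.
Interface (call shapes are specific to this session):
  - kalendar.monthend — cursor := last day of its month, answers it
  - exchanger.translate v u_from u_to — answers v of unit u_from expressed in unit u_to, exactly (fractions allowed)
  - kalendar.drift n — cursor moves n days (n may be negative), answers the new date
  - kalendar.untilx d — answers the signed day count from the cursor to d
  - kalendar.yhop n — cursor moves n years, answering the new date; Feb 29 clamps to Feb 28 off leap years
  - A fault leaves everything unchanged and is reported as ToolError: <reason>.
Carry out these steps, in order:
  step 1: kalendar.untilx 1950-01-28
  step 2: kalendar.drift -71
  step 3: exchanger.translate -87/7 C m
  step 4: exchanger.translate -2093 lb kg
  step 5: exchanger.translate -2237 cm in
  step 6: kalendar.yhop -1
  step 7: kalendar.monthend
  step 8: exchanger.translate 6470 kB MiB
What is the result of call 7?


Answer: 1948-05-31

Derivation:
// 1. kalendar.untilx(d→1950-01-28) => 201
// 2. kalendar.drift(n→-71) => 1949-05-01
// 3. exchanger.translate(v→-87/7, u_from→C, u_to→m) => ToolError: incompatible units
// 4. exchanger.translate(v→-2093, u_from→lb, u_to→kg) => -94936883041/100000000
// 5. exchanger.translate(v→-2237, u_from→cm, u_to→in) => -111850/127
// 6. kalendar.yhop(n→-1) => 1948-05-01
// 7. kalendar.monthend() => 1948-05-31
// 8. exchanger.translate(v→6470, u_from→kB, u_to→MiB) => 404375/65536


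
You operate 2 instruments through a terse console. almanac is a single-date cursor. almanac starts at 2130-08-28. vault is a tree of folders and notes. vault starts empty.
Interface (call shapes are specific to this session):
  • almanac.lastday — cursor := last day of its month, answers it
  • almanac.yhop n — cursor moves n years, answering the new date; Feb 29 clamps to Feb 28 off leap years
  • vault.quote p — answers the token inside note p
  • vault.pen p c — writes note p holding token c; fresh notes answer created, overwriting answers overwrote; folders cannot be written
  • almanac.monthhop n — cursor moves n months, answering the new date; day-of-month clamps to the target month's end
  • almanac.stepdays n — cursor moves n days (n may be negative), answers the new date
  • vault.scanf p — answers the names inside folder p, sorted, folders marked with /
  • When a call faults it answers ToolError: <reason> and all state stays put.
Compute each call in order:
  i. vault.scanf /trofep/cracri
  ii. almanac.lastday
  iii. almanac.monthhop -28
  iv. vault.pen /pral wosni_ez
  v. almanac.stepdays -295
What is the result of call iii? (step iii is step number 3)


>> scanf(p='/trofep/cracri')
<< ToolError: not found
>> lastday()
<< 2130-08-31
>> monthhop(n='-28')
<< 2128-04-30
>> pen(p='/pral', c='wosni_ez')
<< created
>> stepdays(n='-295')
<< 2127-07-10

Answer: 2128-04-30


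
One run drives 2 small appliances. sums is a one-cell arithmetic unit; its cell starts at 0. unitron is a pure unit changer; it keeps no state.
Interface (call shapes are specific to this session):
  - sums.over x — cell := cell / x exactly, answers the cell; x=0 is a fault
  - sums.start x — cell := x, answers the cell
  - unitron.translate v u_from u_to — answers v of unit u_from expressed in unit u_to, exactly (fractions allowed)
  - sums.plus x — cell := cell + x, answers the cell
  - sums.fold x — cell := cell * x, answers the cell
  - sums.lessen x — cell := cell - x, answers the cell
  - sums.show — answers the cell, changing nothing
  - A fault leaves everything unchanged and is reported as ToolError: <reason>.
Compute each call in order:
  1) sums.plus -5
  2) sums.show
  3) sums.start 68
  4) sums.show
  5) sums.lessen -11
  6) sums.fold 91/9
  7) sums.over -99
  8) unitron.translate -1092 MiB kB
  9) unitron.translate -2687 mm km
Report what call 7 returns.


Answer: -7189/891

Derivation:
-- plus(x→-5) : -5
-- show() : -5
-- start(x→68) : 68
-- show() : 68
-- lessen(x→-11) : 79
-- fold(x→91/9) : 7189/9
-- over(x→-99) : -7189/891
-- translate(v→-1092, u_from→MiB, u_to→kB) : -143130624/125
-- translate(v→-2687, u_from→mm, u_to→km) : -2687/1000000
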